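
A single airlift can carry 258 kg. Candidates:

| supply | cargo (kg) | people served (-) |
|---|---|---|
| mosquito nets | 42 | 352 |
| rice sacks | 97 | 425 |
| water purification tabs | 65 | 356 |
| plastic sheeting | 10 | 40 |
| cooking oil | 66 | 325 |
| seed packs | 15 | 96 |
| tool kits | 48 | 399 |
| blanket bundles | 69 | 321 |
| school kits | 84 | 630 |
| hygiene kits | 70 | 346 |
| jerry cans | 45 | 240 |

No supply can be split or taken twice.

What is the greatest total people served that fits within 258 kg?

1833

Density check — mosquito nets 8.38, tool kits 8.31, school kits 7.50 are the best per kg.
Taking mosquito nets + water purification tabs + seed packs + tool kits + school kits: 254 kg used, 1833 in people served.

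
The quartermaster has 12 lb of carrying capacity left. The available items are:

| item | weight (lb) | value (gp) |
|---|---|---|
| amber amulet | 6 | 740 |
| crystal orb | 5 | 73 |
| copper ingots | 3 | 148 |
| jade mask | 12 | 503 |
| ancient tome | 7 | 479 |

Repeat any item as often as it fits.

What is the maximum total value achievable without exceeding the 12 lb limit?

1480

Taking 2×amber amulet: 12 lb used, 1480 in value.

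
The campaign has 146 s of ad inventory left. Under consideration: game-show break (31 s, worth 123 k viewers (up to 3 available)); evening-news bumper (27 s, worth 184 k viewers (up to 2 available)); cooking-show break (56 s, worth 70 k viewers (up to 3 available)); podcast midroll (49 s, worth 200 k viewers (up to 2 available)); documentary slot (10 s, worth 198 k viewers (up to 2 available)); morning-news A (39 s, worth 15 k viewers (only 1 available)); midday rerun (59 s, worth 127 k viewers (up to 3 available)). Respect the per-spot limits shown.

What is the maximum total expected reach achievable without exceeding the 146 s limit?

1010

Ranking by ratio (expected reach/s): documentary slot 19.80, evening-news bumper 6.81, podcast midroll 4.08.
A density-first pass picks 2×evening-news bumper + podcast midroll + 2×documentary slot — 964 at 123 s.
Replace podcast midroll with 2×game-show break: the trade gains 46 net, giving 1010 at 136 s.
The spare 10 s is too small for any remaining spot, and no exchange beats 1010.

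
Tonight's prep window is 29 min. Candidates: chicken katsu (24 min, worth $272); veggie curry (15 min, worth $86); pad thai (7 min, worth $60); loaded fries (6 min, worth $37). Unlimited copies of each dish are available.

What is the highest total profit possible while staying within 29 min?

Chicken katsu uses 24 of the 29 min and totals 272.
Nothing else within 29 min beats 272.

272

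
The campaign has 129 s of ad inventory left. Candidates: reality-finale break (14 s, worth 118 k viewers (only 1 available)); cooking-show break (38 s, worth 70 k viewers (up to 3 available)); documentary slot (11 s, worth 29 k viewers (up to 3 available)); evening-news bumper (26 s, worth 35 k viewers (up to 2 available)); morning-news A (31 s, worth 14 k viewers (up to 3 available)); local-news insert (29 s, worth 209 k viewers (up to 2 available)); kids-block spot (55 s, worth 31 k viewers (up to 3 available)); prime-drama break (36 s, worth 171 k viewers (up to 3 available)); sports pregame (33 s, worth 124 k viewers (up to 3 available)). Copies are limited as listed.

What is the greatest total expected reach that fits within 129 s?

736

Best packing: reality-finale break + documentary slot + 2×local-news insert + prime-drama break — 119 s, 736 total.
That's the maximum — no swap from here does better than 736.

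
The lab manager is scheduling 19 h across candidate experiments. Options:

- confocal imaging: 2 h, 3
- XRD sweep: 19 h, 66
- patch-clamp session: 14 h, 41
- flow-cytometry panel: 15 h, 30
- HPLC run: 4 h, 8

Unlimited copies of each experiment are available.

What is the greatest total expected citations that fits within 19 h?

Density check — XRD sweep 3.47, patch-clamp session 2.93, flow-cytometry panel 2.00, HPLC run 2.00 are the best per h.
Best packing: XRD sweep — 19 h, 66 total.
That's the maximum — no swap from here does better than 66.

66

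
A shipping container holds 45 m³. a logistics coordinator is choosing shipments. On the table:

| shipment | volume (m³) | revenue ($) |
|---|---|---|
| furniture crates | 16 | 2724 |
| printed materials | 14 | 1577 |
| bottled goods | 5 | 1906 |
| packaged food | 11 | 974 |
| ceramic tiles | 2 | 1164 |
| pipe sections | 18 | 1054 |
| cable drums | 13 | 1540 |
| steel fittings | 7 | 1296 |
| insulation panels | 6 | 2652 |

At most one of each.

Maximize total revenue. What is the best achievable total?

Taking the top-ratio shipments first gives furniture crates + bottled goods + ceramic tiles + steel fittings + insulation panels for 9742 (36 m³).
The 7 m³ tied up in steel fittings is better spent on printed materials — total rises to 10023 (43 m³).
Next best is furniture crates + bottled goods + ceramic tiles + cable drums + insulation panels at 9986 (42 m³) — short by 37.

10023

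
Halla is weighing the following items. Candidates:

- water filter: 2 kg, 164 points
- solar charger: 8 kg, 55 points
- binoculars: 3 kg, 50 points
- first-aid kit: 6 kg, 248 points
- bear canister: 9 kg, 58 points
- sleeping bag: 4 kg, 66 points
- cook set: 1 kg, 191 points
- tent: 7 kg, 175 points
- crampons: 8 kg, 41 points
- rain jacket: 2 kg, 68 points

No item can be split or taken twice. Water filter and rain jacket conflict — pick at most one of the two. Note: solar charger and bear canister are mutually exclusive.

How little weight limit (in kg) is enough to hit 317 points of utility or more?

3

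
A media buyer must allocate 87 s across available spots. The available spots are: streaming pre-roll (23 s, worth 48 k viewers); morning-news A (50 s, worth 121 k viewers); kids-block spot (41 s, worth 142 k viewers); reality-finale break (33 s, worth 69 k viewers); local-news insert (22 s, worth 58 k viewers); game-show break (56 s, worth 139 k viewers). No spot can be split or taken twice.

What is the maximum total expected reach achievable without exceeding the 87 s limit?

248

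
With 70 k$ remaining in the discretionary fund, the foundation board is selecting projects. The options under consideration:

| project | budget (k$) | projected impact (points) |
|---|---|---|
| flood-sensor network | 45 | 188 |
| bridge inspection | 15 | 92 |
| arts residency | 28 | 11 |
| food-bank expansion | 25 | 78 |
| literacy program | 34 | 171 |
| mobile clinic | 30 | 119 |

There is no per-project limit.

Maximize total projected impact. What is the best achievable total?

368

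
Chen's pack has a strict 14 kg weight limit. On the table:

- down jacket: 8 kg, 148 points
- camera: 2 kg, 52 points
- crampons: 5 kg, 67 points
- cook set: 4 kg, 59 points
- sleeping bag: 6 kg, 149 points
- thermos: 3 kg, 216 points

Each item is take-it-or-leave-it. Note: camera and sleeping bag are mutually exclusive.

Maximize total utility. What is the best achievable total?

Best packing: crampons + sleeping bag + thermos — 14 kg, 432 total.
Next best is cook set + sleeping bag + thermos at 424 (13 kg) — short by 8.

432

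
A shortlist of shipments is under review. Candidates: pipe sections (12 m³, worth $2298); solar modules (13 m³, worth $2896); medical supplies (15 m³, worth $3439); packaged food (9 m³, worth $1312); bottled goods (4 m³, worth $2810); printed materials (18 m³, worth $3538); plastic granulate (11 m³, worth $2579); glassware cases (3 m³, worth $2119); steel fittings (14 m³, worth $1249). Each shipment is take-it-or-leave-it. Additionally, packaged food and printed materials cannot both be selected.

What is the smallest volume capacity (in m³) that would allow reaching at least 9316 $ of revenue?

Need the lightest bundle worth ≥ 9316.
Taking pipe sections + bottled goods + plastic granulate + glassware cases gives 9806 (≥ 9316) for 30 m³.
Any bundle with less than 30 m³ falls short of 9316.

30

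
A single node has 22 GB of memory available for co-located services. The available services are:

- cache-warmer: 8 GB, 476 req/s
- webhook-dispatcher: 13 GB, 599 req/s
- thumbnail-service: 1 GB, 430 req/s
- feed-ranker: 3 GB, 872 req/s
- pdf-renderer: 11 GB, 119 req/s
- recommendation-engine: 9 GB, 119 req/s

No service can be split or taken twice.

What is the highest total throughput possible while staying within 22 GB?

1901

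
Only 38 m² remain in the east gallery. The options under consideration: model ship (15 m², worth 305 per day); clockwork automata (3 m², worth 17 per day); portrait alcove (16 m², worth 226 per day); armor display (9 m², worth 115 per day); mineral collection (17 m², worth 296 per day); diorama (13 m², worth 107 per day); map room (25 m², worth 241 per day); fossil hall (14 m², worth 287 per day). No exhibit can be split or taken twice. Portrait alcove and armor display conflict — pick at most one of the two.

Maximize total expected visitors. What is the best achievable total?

The ratio ordering already packs tightly: model ship + armor display + fossil hall, 38 m², 707.

707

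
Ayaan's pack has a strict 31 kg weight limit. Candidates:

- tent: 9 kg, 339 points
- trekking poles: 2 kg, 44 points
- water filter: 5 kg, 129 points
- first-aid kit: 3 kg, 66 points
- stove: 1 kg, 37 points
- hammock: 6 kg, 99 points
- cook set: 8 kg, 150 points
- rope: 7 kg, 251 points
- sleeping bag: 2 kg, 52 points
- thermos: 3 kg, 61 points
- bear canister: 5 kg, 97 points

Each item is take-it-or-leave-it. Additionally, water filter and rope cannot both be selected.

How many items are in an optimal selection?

7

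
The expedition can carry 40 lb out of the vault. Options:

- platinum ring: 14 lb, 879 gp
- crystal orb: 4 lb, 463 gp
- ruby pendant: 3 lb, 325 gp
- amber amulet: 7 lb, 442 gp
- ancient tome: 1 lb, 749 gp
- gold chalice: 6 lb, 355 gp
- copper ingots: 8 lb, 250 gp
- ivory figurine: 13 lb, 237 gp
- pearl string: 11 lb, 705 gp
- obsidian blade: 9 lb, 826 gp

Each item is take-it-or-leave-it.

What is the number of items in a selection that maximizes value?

6

Best achievable value is 3684.
One optimal bundle: platinum ring + crystal orb + ruby pendant + amber amulet + ancient tome + obsidian blade (38 lb).
Any selection reaching 3684 contains exactly 6 items.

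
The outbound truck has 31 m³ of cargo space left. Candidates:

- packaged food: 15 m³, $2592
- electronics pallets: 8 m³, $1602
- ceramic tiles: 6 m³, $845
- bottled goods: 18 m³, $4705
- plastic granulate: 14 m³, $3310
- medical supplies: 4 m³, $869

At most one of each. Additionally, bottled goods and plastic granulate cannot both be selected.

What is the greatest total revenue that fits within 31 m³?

7176

Taking electronics pallets + bottled goods + medical supplies: 30 m³ used, 7176 in revenue.
Nothing else feasible within 31 m³ beats 7176.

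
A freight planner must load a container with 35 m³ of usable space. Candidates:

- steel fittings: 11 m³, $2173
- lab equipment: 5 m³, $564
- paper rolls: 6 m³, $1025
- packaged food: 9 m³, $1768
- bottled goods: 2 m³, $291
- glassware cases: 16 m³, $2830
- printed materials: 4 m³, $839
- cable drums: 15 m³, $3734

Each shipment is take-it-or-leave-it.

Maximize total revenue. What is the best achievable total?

7675

Filling by ratio: steel fittings + bottled goods + printed materials + cable drums for 7037, with 3 m³ left unused.
Dropping bottled goods and printed materials frees 6 m³; slotting in packaged food (9 m³) lifts the total to 7675 at 35 m³.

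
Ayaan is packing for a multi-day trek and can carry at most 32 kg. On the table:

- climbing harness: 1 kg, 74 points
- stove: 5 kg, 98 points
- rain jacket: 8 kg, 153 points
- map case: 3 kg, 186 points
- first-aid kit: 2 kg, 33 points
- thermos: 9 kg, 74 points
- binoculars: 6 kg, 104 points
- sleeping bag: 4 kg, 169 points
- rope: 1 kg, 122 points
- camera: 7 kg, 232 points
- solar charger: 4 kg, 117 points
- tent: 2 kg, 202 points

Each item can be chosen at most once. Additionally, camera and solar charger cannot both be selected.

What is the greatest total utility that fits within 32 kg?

Ranking by ratio (utility/kg): rope 122.00, tent 101.00, climbing harness 74.00, map case 62.00.
Taking climbing harness + rain jacket + map case + binoculars + sleeping bag + rope + camera + tent: 32 kg used, 1242 in utility.
Runner-up climbing harness + stove + rain jacket + map case + sleeping bag + rope + camera + tent tops out at 1236.

1242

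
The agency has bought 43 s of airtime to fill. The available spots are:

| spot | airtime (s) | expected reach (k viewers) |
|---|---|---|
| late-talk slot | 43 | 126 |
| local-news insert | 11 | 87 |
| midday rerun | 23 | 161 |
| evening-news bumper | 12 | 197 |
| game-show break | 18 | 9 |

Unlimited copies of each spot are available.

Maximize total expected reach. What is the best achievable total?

3×evening-news bumper uses 36 of the 43 s and totals 591.
That's the maximum — no swap from here does better than 591.

591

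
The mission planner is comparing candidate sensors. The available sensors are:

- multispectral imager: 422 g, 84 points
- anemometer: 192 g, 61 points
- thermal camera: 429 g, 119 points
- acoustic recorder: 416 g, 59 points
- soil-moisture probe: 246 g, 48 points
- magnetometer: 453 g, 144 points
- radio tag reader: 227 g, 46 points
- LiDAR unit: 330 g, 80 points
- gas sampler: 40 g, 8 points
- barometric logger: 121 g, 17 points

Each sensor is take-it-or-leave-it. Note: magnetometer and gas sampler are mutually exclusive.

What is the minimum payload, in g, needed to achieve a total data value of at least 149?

Minimise g subject to total data value ≥ 149.
anemometer + LiDAR unit + gas sampler: 149 data value at 562 g.
No combination under 562 g hits 149.

562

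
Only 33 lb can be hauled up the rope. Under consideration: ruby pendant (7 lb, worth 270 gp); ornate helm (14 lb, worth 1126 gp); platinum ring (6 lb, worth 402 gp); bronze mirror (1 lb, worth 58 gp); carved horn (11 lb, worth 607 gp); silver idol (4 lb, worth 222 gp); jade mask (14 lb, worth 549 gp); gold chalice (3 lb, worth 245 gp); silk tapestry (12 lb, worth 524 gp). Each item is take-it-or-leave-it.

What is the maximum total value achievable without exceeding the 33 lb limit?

2258

By value per lb: gold chalice 81.67, ornate helm 80.43, platinum ring 67.00 lead.
The ratio heuristic lands on ornate helm + platinum ring + bronze mirror + silver idol + gold chalice (2053) but leaves 5 lb idle.
The 6 lb tied up in platinum ring is better spent on carved horn — total rises to 2258 (33 lb).
The closest alternative, ornate helm + carved horn + silver idol + gold chalice, reaches only 2200.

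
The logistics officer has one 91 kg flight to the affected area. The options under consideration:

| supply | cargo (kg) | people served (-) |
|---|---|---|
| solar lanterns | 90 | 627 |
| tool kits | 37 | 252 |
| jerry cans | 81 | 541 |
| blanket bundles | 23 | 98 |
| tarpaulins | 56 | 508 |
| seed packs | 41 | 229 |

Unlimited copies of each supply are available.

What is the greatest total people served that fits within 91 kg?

627

Filling by ratio: blanket bundles + tarpaulins for 606, with 12 kg left unused.
The 79 kg tied up in blanket bundles and tarpaulins is better spent on solar lanterns — total rises to 627 (90 kg).
No other feasible combination exceeds 627.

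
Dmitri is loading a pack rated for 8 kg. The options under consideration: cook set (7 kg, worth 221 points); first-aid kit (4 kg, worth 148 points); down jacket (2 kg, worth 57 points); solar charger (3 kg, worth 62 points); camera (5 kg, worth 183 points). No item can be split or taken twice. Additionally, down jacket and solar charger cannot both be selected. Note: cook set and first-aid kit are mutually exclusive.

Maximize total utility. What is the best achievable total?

245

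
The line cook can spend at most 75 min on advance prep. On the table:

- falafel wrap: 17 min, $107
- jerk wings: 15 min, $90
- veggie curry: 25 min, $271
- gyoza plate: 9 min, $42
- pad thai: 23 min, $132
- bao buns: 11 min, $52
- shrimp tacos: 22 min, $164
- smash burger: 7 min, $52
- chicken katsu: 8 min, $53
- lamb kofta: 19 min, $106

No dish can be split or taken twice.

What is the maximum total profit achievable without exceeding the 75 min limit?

595

The ratio heuristic lands on veggie curry + bao buns + shrimp tacos + smash burger + chicken katsu (592) but leaves 2 min idle.
Replace bao buns and smash burger with falafel wrap: the trade gains 3 net, giving 595 at 72 min.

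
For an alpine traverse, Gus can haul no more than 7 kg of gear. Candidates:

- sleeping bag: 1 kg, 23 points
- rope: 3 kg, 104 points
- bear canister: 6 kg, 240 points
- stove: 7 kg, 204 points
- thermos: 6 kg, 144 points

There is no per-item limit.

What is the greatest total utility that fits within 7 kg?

263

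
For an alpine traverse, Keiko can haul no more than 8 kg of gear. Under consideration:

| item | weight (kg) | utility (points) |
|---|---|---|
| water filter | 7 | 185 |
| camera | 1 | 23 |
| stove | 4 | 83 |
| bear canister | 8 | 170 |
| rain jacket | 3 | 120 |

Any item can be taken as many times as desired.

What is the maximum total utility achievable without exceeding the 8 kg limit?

286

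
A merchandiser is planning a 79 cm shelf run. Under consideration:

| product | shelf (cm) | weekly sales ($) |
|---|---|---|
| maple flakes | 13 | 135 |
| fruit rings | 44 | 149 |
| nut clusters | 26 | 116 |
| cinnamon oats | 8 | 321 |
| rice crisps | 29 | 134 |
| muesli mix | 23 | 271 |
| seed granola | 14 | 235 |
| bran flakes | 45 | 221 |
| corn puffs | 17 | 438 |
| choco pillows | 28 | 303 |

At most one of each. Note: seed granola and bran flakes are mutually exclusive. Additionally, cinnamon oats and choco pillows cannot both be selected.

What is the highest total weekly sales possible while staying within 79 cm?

1400

Maple flakes + cinnamon oats + muesli mix + seed granola + corn puffs uses 75 of the 79 cm and totals 1400.
The spare 4 cm is too small for any remaining product, and no feasible exchange beats 1400.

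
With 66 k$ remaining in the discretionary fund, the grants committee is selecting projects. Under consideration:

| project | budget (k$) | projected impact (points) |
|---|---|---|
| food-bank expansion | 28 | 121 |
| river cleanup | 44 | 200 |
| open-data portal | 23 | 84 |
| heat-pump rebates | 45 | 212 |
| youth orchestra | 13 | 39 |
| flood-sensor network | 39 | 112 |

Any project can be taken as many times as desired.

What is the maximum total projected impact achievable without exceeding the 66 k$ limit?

251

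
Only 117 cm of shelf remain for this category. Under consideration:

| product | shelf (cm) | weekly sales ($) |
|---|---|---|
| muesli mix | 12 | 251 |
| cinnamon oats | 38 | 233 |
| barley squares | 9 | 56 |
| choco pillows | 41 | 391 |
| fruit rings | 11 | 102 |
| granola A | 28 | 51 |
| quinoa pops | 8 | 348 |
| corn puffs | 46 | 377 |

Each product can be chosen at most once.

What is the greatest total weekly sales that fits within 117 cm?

1423

Ranking by ratio (weekly sales/cm): quinoa pops 43.50, muesli mix 20.92, choco pillows 9.54, fruit rings 9.27.
A density-first pass picks muesli mix + barley squares + choco pillows + fruit rings + granola A + quinoa pops — 1199 at 109 cm.
Replace fruit rings and granola A with corn puffs: the trade gains 224 net, giving 1423 at 116 cm.
Runner-up muesli mix + choco pillows + quinoa pops + corn puffs tops out at 1367.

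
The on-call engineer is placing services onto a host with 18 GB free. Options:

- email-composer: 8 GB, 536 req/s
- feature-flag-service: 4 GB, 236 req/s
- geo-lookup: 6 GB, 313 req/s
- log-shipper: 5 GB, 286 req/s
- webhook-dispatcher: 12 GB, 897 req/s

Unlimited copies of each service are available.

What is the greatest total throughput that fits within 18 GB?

Density check — webhook-dispatcher 74.75, email-composer 67.00, feature-flag-service 59.00 are the best per GB.
A density-first pass picks feature-flag-service + webhook-dispatcher — 1133 at 16 GB.
Dropping feature-flag-service frees 4 GB; slotting in geo-lookup (6 GB) lifts the total to 1210 at 18 GB.

1210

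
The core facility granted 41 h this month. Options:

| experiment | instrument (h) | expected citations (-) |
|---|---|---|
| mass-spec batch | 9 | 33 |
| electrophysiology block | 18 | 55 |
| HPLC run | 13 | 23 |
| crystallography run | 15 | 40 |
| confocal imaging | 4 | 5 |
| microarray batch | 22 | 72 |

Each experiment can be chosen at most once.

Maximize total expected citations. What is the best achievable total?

127

Ranking by ratio (expected citations/h): mass-spec batch 3.67, microarray batch 3.27, electrophysiology block 3.06, crystallography run 2.67.
The ratio heuristic lands on mass-spec batch + confocal imaging + microarray batch (110) but leaves 6 h idle.
Dropping mass-spec batch and confocal imaging frees 13 h; slotting in electrophysiology block (18 h) lifts the total to 127 at 40 h.
Every other selection either busts 41 h or fails to beat 127.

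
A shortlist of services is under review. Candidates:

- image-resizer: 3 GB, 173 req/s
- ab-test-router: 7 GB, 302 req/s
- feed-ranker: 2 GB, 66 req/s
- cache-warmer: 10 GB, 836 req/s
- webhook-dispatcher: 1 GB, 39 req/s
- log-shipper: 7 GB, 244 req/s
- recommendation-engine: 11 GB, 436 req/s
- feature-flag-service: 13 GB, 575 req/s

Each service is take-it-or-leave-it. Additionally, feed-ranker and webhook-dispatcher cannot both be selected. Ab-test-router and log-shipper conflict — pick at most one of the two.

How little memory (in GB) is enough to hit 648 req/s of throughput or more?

10

Look for the lowest-memory combination reaching 648.
cache-warmer reaches 836 using 10 GB.
Any bundle with less than 10 GB falls short of 648.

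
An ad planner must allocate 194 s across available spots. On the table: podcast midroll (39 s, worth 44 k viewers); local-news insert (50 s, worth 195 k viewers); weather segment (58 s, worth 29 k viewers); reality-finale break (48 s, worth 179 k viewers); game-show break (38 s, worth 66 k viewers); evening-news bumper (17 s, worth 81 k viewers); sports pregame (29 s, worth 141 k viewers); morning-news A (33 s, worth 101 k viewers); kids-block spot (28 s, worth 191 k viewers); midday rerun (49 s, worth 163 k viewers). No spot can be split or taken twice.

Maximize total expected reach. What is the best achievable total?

809

A density-first pass picks local-news insert + reality-finale break + evening-news bumper + sports pregame + kids-block spot — 787 at 172 s.
Dropping sports pregame frees 29 s; slotting in midday rerun (49 s) lifts the total to 809 at 192 s.
The closest alternative, local-news insert + reality-finale break + sports pregame + morning-news A + kids-block spot, reaches only 807.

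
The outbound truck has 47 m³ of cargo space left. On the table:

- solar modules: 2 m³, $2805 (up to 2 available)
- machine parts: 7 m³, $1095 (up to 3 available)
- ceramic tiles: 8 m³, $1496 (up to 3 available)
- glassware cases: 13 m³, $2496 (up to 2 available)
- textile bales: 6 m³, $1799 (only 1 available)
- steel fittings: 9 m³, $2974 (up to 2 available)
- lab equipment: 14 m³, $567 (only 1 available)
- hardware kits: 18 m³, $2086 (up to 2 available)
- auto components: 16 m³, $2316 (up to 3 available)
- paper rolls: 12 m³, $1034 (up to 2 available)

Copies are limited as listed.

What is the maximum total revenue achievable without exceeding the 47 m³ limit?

A density-first pass picks 2×solar modules + glassware cases + textile bales + 2×steel fittings — 15853 at 41 m³.
The 13 m³ tied up in glassware cases is better spent on 2×ceramic tiles — total rises to 16349 (44 m³).
Nothing else within 47 m³ beats 16349.

16349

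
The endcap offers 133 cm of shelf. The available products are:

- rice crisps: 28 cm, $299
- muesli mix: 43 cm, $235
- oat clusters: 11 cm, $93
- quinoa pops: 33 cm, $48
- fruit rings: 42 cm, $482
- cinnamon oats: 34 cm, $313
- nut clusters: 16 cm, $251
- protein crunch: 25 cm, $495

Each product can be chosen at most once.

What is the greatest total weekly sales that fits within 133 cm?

Ranking by ratio (weekly sales/cm): protein crunch 19.80, nut clusters 15.69, fruit rings 11.48.
A density-first pass picks rice crisps + oat clusters + fruit rings + nut clusters + protein crunch — 1620 at 122 cm.
The 28 cm tied up in rice crisps is better spent on cinnamon oats — total rises to 1634 (128 cm).
Runner-up rice crisps + oat clusters + fruit rings + nut clusters + protein crunch tops out at 1620.

1634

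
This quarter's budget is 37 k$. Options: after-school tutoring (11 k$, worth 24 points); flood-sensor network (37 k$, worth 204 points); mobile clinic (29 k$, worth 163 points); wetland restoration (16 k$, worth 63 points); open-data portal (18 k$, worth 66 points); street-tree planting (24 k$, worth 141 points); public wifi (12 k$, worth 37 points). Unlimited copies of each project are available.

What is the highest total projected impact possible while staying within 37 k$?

Density check — street-tree planting 5.88, mobile clinic 5.62, flood-sensor network 5.51 are the best per k$.
Greedy by ratio would take street-tree planting + public wifi: 36 k$ used, total 178.
The 36 k$ tied up in street-tree planting and public wifi is better spent on flood-sensor network — total rises to 204 (37 k$).
Nothing else within 37 k$ beats 204.

204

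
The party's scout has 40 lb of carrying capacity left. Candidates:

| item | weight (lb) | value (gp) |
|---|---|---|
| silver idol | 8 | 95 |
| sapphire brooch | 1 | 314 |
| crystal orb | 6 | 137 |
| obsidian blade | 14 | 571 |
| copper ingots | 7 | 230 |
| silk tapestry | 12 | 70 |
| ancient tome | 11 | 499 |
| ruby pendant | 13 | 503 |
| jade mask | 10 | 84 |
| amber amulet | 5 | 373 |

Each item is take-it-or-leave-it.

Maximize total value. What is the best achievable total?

1991

Filling by ratio: sapphire brooch + obsidian blade + copper ingots + ancient tome + amber amulet for 1987, with 2 lb left unused.
Dropping ancient tome frees 11 lb; slotting in ruby pendant (13 lb) lifts the total to 1991 at 40 lb.
Next best is sapphire brooch + obsidian blade + copper ingots + ancient tome + amber amulet at 1987 (38 lb) — short by 4.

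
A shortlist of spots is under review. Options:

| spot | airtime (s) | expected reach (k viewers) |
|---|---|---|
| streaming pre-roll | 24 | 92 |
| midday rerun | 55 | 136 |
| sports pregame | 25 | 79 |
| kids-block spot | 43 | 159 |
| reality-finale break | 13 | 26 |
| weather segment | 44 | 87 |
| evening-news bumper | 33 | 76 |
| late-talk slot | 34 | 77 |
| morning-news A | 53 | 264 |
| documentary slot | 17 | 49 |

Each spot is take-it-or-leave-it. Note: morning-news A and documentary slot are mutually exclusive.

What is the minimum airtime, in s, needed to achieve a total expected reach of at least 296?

Minimise s subject to total expected reach ≥ 296.
Taking streaming pre-roll + morning-news A gives 356 (≥ 296) for 77 s.
Below 77 s the best achievable stays under 296.

77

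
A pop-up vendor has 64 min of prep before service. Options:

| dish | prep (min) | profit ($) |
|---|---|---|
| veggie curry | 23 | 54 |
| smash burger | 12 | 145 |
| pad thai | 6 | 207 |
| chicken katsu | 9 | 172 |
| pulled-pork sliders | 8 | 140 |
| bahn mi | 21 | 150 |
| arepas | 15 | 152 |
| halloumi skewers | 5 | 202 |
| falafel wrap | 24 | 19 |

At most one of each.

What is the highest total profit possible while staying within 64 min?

Taking the top-ratio dishes first gives smash burger + pad thai + chicken katsu + pulled-pork sliders + arepas + halloumi skewers for 1018 (55 min).
Replace smash burger with bahn mi: the trade gains 5 net, giving 1023 at 64 min.

1023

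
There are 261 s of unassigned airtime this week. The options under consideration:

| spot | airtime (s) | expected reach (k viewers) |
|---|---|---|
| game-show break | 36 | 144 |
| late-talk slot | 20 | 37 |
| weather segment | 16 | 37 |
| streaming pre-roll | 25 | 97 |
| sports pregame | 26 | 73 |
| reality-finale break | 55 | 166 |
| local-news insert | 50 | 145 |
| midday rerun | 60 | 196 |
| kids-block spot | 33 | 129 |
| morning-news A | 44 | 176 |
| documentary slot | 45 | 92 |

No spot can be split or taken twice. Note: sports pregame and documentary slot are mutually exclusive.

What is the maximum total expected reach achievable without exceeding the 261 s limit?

908

Taking game-show break + streaming pre-roll + reality-finale break + midday rerun + kids-block spot + morning-news A: 253 s used, 908 in expected reach.
The spare 8 s is too small for any remaining spot, and no feasible exchange beats 908.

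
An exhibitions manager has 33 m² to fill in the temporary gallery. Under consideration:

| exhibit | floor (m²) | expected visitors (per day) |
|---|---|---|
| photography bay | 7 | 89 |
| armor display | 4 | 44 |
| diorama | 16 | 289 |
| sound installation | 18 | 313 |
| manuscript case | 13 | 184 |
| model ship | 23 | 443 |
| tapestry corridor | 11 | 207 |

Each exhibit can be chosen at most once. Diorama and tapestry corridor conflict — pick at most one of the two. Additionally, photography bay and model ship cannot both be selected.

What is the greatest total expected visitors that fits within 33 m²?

564

Density check — model ship 19.26, tapestry corridor 18.82, diorama 18.06, sound installation 17.39 are the best per m².
Best packing: armor display + sound installation + tapestry corridor — 33 m², 564 total.
Runner-up sound installation + tapestry corridor tops out at 520.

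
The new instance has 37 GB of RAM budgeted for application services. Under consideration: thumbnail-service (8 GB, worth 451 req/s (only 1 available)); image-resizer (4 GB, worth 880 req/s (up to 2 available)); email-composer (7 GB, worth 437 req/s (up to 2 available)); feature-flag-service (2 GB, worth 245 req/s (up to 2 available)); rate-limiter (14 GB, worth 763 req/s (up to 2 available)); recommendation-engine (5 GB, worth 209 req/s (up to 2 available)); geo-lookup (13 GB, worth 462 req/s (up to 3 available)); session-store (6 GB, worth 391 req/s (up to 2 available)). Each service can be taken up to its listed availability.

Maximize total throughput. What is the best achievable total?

3724

Greedy by ratio would take 2×image-resizer + email-composer + 2×feature-flag-service + recommendation-engine + 2×session-store: 36 GB used, total 3678.
Replace session-store with email-composer: the trade gains 46 net, giving 3724 at 37 GB.
No other feasible combination exceeds 3724.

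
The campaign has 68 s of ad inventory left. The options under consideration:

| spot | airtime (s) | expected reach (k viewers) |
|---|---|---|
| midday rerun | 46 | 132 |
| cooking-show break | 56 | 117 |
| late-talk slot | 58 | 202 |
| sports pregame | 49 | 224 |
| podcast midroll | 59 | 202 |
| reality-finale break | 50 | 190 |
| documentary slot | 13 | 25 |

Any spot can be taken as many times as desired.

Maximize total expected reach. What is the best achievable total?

Best packing: sports pregame + documentary slot — 62 s, 249 total.
That's the maximum — no swap from here does better than 249.

249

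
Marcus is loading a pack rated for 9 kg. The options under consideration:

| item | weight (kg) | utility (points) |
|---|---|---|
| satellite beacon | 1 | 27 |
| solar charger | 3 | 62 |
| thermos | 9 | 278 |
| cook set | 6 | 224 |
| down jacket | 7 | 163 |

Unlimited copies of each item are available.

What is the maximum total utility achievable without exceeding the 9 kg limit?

Ranking by ratio (utility/kg): cook set 37.33, thermos 30.89, satellite beacon 27.00.
Taking 3×satellite beacon + cook set: 9 kg used, 305 in utility.

305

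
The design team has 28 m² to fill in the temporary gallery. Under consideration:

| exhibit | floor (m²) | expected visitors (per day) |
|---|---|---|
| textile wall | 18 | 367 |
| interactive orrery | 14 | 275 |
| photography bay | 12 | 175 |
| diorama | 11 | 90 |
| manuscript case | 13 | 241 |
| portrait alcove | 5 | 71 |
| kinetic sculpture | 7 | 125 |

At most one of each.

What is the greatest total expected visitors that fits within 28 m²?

The ratio heuristic lands on textile wall + kinetic sculpture (492) but leaves 3 m² idle.
Dropping textile wall and kinetic sculpture frees 25 m²; slotting in interactive orrery + manuscript case (27 m²) lifts the total to 516 at 27 m².
Nothing else within 28 m² beats 516.

516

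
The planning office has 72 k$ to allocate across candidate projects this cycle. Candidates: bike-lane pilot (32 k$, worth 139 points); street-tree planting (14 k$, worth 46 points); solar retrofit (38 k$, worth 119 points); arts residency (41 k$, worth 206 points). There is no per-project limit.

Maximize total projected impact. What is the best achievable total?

Taking 2×street-tree planting + arts residency: 69 k$ used, 298 in projected impact.
The spare 3 k$ is too small for any remaining project, and no exchange beats 298.

298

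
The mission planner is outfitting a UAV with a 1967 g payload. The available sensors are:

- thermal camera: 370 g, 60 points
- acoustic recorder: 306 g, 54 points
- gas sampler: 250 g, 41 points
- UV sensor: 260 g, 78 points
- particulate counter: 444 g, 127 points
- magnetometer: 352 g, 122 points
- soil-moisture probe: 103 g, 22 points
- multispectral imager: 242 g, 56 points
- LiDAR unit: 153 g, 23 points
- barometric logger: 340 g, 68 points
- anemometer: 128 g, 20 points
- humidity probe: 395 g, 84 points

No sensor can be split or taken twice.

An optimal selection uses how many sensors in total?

7

Optimal total is 512.
UV sensor + particulate counter + magnetometer + soil-moisture probe + multispectral imager + LiDAR unit + humidity probe hits 512 at 1949 g.
All optima have 7 sensors.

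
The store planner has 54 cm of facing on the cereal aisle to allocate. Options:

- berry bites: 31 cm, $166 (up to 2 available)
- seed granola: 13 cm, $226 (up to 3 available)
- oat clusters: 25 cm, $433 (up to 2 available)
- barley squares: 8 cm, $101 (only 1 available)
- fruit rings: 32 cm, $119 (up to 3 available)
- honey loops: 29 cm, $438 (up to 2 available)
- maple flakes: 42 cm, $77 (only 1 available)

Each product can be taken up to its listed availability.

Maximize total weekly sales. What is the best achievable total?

885

Taking the top-ratio products first gives 3×seed granola + barley squares for 779 (47 cm).
Replace seed granola and barley squares with oat clusters: the trade gains 106 net, giving 885 at 51 cm.
That's the maximum — no swap from here does better than 885.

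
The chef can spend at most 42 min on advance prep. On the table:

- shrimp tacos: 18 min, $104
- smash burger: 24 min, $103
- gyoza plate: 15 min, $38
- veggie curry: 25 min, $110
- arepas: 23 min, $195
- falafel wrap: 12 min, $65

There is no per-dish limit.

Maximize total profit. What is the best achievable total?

299

Taking shrimp tacos + arepas: 41 min used, 299 in profit.
No other feasible combination exceeds 299.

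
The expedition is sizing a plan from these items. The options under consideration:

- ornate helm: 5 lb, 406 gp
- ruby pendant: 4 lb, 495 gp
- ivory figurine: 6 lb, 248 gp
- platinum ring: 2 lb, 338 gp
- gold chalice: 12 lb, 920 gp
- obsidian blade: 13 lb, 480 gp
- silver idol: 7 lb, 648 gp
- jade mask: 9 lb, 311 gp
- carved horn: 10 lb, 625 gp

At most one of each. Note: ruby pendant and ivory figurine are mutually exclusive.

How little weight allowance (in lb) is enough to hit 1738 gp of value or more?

18

Minimise lb subject to total value ≥ 1738.
ruby pendant + platinum ring + gold chalice reaches 1753 using 18 lb.
Below 18 lb the best achievable stays under 1738.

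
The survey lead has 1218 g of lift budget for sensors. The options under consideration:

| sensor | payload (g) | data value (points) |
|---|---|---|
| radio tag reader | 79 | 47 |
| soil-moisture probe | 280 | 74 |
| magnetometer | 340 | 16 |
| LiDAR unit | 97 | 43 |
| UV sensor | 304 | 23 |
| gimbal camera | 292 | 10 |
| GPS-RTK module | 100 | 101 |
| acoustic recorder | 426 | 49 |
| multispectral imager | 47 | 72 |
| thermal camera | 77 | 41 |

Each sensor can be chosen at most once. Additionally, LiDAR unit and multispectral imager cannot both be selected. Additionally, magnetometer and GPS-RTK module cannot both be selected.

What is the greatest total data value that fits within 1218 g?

Best packing: radio tag reader + soil-moisture probe + GPS-RTK module + acoustic recorder + multispectral imager + thermal camera — 1009 g, 384 total.
Next best is radio tag reader + soil-moisture probe + UV sensor + gimbal camera + GPS-RTK module + multispectral imager + thermal camera at 368 (1179 g) — short by 16.

384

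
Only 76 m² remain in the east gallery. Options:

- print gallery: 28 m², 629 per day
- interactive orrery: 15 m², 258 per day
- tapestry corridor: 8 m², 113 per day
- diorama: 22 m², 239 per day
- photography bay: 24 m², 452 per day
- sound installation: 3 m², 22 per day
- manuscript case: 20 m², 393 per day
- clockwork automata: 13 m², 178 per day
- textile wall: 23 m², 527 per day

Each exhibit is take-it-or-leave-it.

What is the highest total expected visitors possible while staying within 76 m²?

1608

Density check — textile wall 22.91, print gallery 22.46, manuscript case 19.65 are the best per m².
Greedy by ratio would take print gallery + sound installation + manuscript case + textile wall: 74 m² used, total 1571.
Dropping sound installation and manuscript case frees 23 m²; slotting in photography bay (24 m²) lifts the total to 1608 at 75 m².
That's the maximum — no swap from here does better than 1608.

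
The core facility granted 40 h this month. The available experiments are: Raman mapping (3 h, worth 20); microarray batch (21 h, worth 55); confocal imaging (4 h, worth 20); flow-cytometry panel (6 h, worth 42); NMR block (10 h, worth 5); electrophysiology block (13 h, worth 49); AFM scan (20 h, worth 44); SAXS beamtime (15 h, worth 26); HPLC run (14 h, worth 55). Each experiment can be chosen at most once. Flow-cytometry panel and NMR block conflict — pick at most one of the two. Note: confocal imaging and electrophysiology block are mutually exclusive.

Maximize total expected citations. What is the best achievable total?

Raman mapping + flow-cytometry panel + electrophysiology block + HPLC run uses 36 of the 40 h and totals 166.
No other feasible combination exceeds 166.

166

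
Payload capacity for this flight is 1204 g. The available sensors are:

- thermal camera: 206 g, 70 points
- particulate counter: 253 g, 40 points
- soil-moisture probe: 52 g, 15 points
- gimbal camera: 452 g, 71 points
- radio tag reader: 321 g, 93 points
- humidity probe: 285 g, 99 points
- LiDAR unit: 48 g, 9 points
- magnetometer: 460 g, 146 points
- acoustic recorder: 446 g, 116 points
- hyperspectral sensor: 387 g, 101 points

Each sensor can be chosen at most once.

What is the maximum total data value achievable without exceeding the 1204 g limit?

363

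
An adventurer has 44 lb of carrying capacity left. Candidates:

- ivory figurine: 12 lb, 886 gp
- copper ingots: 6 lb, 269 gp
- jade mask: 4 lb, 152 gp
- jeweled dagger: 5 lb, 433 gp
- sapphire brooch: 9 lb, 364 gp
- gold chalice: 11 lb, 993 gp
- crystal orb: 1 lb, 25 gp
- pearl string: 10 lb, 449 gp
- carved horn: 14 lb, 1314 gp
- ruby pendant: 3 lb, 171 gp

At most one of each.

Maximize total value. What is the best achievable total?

3651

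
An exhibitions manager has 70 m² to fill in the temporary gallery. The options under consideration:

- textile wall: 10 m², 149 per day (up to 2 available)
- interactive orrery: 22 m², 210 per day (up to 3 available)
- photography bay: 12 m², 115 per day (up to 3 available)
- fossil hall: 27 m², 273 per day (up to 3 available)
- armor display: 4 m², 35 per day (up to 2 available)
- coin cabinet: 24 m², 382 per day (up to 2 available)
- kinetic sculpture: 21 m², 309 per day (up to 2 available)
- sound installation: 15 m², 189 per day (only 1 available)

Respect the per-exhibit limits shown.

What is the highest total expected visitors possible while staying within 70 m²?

1073

By expected visitors per m²: coin cabinet 15.92, textile wall 14.90, kinetic sculpture 14.71, sound installation 12.60 lead.
Filling by ratio: 2×textile wall + 2×coin cabinet for 1062, with 2 m² left unused.
Dropping 2×textile wall frees 20 m²; slotting in kinetic sculpture (21 m²) lifts the total to 1073 at 69 m².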